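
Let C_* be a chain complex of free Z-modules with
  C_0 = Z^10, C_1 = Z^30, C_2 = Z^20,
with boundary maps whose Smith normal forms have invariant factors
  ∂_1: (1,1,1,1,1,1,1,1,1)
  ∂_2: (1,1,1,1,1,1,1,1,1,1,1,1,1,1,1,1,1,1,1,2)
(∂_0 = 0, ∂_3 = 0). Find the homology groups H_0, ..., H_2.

H_0: b_0 = 10 − 0 − 9 = 1; torsion from ∂_1 factors > 1: none. So H_0 ≅ Z.
H_1: b_1 = 30 − 9 − 20 = 1; torsion from ∂_2 factors > 1: [2]. So H_1 ≅ Z ⊕ Z/2Z.
H_2: b_2 = 20 − 20 − 0 = 0; torsion from ∂_3 factors > 1: none. So H_2 ≅ 0.

H_0 ≅ Z,  H_1 ≅ Z ⊕ Z/2Z,  H_2 = 0.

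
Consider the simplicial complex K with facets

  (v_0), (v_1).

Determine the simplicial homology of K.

Fix the vertex order v_0 < v_1 and write every simplex with vertices in increasing order. Then dim K = 0 and the simplices of K are:

  0-simplices (2): [v_0], [v_1]

giving chain groups C_0 ≅ Z^2.

Now H_k = ker ∂_k / im ∂_{k+1}, so:

  H_0: rank C_0 − rank ∂_1 = 2 − 0 = 2, and there is no ∂_1, so H_0 = Z^2.

H_0 = Z^2.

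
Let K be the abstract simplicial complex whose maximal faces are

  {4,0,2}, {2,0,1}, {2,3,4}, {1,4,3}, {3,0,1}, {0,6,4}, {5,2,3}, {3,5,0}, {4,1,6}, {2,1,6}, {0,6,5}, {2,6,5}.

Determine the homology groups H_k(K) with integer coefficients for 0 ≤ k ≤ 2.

H_0 ≅ Z,  H_1 ≅ Z/2,  H_2 = 0.

Take the total order 0 < 1 < 2 < 3 < 4 < 5 < 6 on the vertex set. Then K (dimension 2) consists of the simplices:

  0-simplices (7): [0], [1], [2], [3], [4], [5], [6]
  1-simplices (18): [0,1], [0,2], [0,3], [0,4], [0,5], [0,6], [1,2], [1,3], [1,4], [1,6], [2,3], [2,4], [2,5], [2,6], [3,4], [3,5], [4,6], [5,6]
  2-simplices (12): [0,1,2], [0,1,3], [0,2,4], [0,3,5], [0,4,6], [0,5,6], [1,2,6], [1,3,4], [1,4,6], [2,3,4], [2,3,5], [2,5,6]

so the chain groups are C_0 ≅ Z^7, C_1 ≅ Z^18, C_2 ≅ Z^12.

The boundary map ∂_1: C_1 → C_0 sends each edge [p,q] (with p < q) to q − p. For instance
  ∂[1,6] = [6] − [1].
The resulting 7×18 matrix has rank 6, and its Smith normal form has invariant factors (1,1,1,1,1,1).

∂_2: C_2 → C_1 acts by ∂[p,q,r] = [q,r] − [p,r] + [p,q]. For instance
  ∂[0,3,5] = [3,5] − [0,5] + [0,3],
  ∂[2,5,6] = [5,6] − [2,6] + [2,5].
The resulting 18×12 matrix has rank 12, and its Smith normal form has invariant factors (1,1,1,1,1,1,1,1,1,1,1,2).

Computing H_k = (kernel of ∂_k) / (image of ∂_{k+1}):

  H_0: rank C_0 − rank ∂_1 = 7 − 6 = 1, and the invariant factors of ∂_1 are all 1, so H_0 ≅ Z.
  H_1: rank ker ∂_1 − rank ∂_2 = (18 − 6) − 12 = 0, and ∂_2 has invariant factor 2 > 1, so H_1 ≅ Z/2.
  H_2: rank ker ∂_2 − rank ∂_3 = (12 − 12) − 0 = 0, and there is no ∂_3, so H_2 ≅ 0.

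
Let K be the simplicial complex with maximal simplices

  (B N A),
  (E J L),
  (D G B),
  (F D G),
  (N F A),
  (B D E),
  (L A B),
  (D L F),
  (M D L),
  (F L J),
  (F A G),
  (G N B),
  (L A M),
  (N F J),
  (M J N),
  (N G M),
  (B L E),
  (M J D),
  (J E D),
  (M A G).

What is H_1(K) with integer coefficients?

We work with the vertex ordering A < B < D < E < F < G < J < L < M < N. The simplices of K, each written with vertices in increasing order, are:

  0-simplices (10): A, B, D, E, F, G, J, L, M, N
  1-simplices (30): AB, AF, AG, AL, AM, AN, BD, BE, BG, BL, BN, DE, DF, DG, DJ, DL, DM, EJ, EL, FG, FJ, FL, FN, GM, GN, JL, JM, JN, LM, MN
  2-simplices (20): ABL, ABN, AFG, AFN, AGM, ALM, BDE, BDG, BEL, BGN, DEJ, DFG, DFL, DJM, DLM, EJL, FJL, FJN, GMN, JMN

so the chain groups are C_0 ≅ Z^10, C_1 ≅ Z^30, C_2 ≅ Z^20.

∂_1: C_1 → C_0 maps an edge to its endpoints' difference, ∂[p,q] = q − p.
The resulting 10×30 matrix has rank 9, and its Smith normal form has invariant factors (1,1,1,1,1,1,1,1,1).

Boundary ∂_2: C_2 → C_1 sends each 2-simplex [p,q,r] to [q,r] − [p,r] + [p,q]. For instance
  ∂ABN = BN − AN + AB,
  ∂DJM = JM − DM + DJ.
The 30×20 boundary matrix has rank 20 and Smith normal form diag(1,1,1,1,1,1,1,1,1,1,1,1,1,1,1,1,1,1,1,2).

From H_k ≅ ker(∂_k) / im(∂_{k+1}) we obtain:

  H_1: rank ker ∂_1 − rank ∂_2 = (30 − 9) − 20 = 1, and ∂_2 has invariant factor 2 > 1, so H_1 = Z ⊕ Z/2.

(K is a triangulation of the Klein bottle.)

H_1 ≅ Z ⊕ Z/2.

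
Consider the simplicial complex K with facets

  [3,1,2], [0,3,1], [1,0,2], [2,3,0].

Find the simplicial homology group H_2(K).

H_2 = Z.

Fix the vertex order 0 < 1 < 2 < 3 and write every simplex with vertices in increasing order. Then dim K = 2 and the simplices of K are:

  0-simplices (4): [0], [1], [2], [3]
  1-simplices (6): [0,1], [0,2], [0,3], [1,2], [1,3], [2,3]
  2-simplices (4): [0,1,2], [0,1,3], [0,2,3], [1,2,3]

Hence C_0 ≅ Z^4, C_1 ≅ Z^6, C_2 ≅ Z^4.

Boundary ∂_1: C_1 → C_0 is given by ∂[p,q] = [q] − [p]. For instance
  ∂[0,3] = [3] − [0].
The resulting 4×6 matrix has rank 3, and its Smith normal form has invariant factors (1,1,1).

The boundary map ∂_2: C_2 → C_1 maps a triangle to the signed sum of its edges. For instance
  ∂[0,1,2] = [1,2] − [0,2] + [0,1],
  ∂[1,2,3] = [2,3] − [1,3] + [1,2].
As a 6×4 matrix over Z this has rank 3, with invariant factors (1,1,1).

Reading off H_k = ker ∂_k / im ∂_{k+1}:

  H_2: rank ker ∂_2 − rank ∂_3 = (4 − 3) − 0 = 1, and there is no ∂_3, so H_2 ≅ Z.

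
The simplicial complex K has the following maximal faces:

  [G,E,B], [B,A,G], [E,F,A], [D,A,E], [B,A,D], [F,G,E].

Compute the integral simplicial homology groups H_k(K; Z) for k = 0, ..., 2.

Take the total order A < B < D < E < F < G on the vertex set. Then K (dimension 2) consists of the simplices:

  0-simplices (6): A, B, D, E, F, G
  1-simplices (12): AB, AD, AE, AF, AG, BD, BE, BG, DE, EF, EG, FG
  2-simplices (6): ABD, ABG, ADE, AEF, BEG, EFG

giving chain groups C_0 ≅ Z^6, C_1 ≅ Z^12, C_2 ≅ Z^6.

∂_1: C_1 → C_0 sends each edge [p,q] (with p < q) to q − p. For instance
  ∂FG = G − F.
The resulting 6×12 matrix has rank 5, and its Smith normal form has invariant factors (1,1,1,1,1).

Boundary ∂_2: C_2 → C_1 acts by ∂[p,q,r] = [q,r] − [p,r] + [p,q]. For instance
  ∂AEF = EF − AF + AE,
  ∂ADE = DE − AE + AD.
The 12×6 boundary matrix has rank 6 and Smith normal form diag(1,1,1,1,1,1).

Computing H_k = (kernel of ∂_k) / (image of ∂_{k+1}):

  H_0: rank C_0 − rank ∂_1 = 6 − 5 = 1, and the invariant factors of ∂_1 are all 1, so H_0 ≅ Z.
  H_1: rank ker ∂_1 − rank ∂_2 = (12 − 5) − 6 = 1, and the invariant factors of ∂_2 are all 1, so H_1 ≅ Z.
  H_2: rank ker ∂_2 − rank ∂_3 = (6 − 6) − 0 = 0, and there is no ∂_3, so H_2 ≅ 0.

As a check, the Euler characteristic is 6 − 12 + 6 = 0, which agrees with 1 − 1 + 0 = 0.

H_0 ≅ Z,  H_1 ≅ Z,  H_2 = 0.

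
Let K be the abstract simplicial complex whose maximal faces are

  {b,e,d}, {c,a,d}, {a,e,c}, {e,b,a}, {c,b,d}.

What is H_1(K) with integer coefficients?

H_1 = Z.

Fix the vertex order a < b < c < d < e and write every simplex with vertices in increasing order. Then dim K = 2 and the simplices of K are:

  0-simplices (5): a, b, c, d, e
  1-simplices (10): ab, ac, ad, ae, bc, bd, be, cd, ce, de
  2-simplices (5): abe, acd, ace, bcd, bde

giving chain groups C_0 ≅ Z^5, C_1 ≅ Z^10, C_2 ≅ Z^5.

Boundary ∂_1: C_1 → C_0 maps an edge to its endpoints' difference, ∂[p,q] = q − p.
This gives a 5×10 integer matrix of rank 4; reducing to Smith normal form yields diagonal entries (1,1,1,1).

The boundary map ∂_2: C_2 → C_1 sends each 2-simplex [p,q,r] to [q,r] − [p,r] + [p,q]. For instance
  ∂acd = cd − ad + ac,
  ∂bcd = cd − bd + bc.
This gives a 10×5 integer matrix of rank 5; reducing to Smith normal form yields diagonal entries (1,1,1,1,1).

Computing H_k = (kernel of ∂_k) / (image of ∂_{k+1}):

  H_1: rank ker ∂_1 − rank ∂_2 = (10 − 4) − 5 = 1, and the invariant factors of ∂_2 are all 1, so H_1 = Z.

(K is a triangulation of the Möbius band.)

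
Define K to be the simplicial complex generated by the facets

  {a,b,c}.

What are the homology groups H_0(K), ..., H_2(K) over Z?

H_0 = Z,  H_1 = 0,  H_2 = 0.

Order the vertices as a < b < c. Listing each simplex with vertices in this order, K has dimension 2 with simplices:

  0-simplices (3): a, b, c
  1-simplices (3): ab, ac, bc
  2-simplices (1): abc

giving chain groups C_0 ≅ Z^3, C_1 ≅ Z^3, C_2 ≅ Z^1.

Boundary ∂_1: C_1 → C_0 sends each edge [p,q] (with p < q) to q − p. For instance
  ∂ac = c − a.
The 3×3 boundary matrix has rank 2 and Smith normal form diag(1,1).

∂_2: C_2 → C_1 acts by ∂[p,q,r] = [q,r] − [p,r] + [p,q]. For instance
  ∂abc = bc − ac + ab.
As a 3×1 matrix over Z this has rank 1, with invariant factors (1).

Reading off H_k = ker ∂_k / im ∂_{k+1}:

  H_0: rank C_0 − rank ∂_1 = 3 − 2 = 1, and the invariant factors of ∂_1 are all 1, so H_0 ≅ Z.
  H_1: rank ker ∂_1 − rank ∂_2 = (3 − 2) − 1 = 0, and the invariant factors of ∂_2 are all 1, so H_1 ≅ 0.
  H_2: rank ker ∂_2 − rank ∂_3 = (1 − 1) − 0 = 0, and there is no ∂_3, so H_2 ≅ 0.

As a check, the Euler characteristic is 3 − 3 + 1 = 1, which agrees with 1 − 0 + 0 = 1.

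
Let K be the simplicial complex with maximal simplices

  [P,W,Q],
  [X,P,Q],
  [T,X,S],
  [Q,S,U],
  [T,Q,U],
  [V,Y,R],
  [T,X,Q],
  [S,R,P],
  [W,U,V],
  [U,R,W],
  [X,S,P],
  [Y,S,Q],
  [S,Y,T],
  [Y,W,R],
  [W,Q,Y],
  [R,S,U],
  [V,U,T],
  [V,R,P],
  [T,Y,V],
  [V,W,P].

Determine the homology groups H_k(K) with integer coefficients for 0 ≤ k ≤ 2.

H_0 = Z,  H_1 = Z ⊕ Z/2,  H_2 = 0.

Order the vertices as P < Q < R < S < T < U < V < W < X < Y. Listing each simplex with vertices in this order, K has dimension 2 with simplices:

  0-simplices (10): P, Q, R, S, T, U, V, W, X, Y
  1-simplices (30): PQ, PR, PS, PV, PW, PX, QS, QT, QU, QW, QX, QY, RS, RU, RV, RW, RY, ST, SU, SX, SY, TU, TV, TX, TY, UV, UW, VW, VY, WY
  2-simplices (20): PQW, PQX, PRS, PRV, PSX, PVW, QSU, QSY, QTU, QTX, QWY, RSU, RUW, RVY, RWY, STX, STY, TUV, TVY, UVW

so the chain groups are C_0 ≅ Z^10, C_1 ≅ Z^30, C_2 ≅ Z^20.

Boundary ∂_1: C_1 → C_0 maps an edge to its endpoints' difference, ∂[p,q] = q − p. For instance
  ∂PW = W − P.
The 10×30 boundary matrix has rank 9 and Smith normal form diag(1,1,1,1,1,1,1,1,1).

Boundary ∂_2: C_2 → C_1 acts by ∂[p,q,r] = [q,r] − [p,r] + [p,q]. For instance
  ∂PQW = QW − PW + PQ,
  ∂TVY = VY − TY + TV.
This gives a 30×20 integer matrix of rank 20; reducing to Smith normal form yields diagonal entries (1,1,1,1,1,1,1,1,1,1,1,1,1,1,1,1,1,1,1,2).

From H_k ≅ ker(∂_k) / im(∂_{k+1}) we obtain:

  H_0: rank C_0 − rank ∂_1 = 10 − 9 = 1, and the invariant factors of ∂_1 are all 1, so H_0 = Z.
  H_1: rank ker ∂_1 − rank ∂_2 = (30 − 9) − 20 = 1, and ∂_2 has invariant factor 2 > 1, so H_1 = Z ⊕ Z/2.
  H_2: rank ker ∂_2 − rank ∂_3 = (20 − 20) − 0 = 0, and there is no ∂_3, so H_2 = 0.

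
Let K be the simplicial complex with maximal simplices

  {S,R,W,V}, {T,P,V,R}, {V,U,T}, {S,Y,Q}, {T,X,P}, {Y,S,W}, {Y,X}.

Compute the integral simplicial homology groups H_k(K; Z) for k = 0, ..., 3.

H_0 = Z,  H_1 = Z,  H_2 = 0,  H_3 = 0.

We work with the vertex ordering P < Q < R < S < T < U < V < W < X < Y. The simplices of K, each written with vertices in increasing order, are:

  0-simplices (10): P, Q, R, S, T, U, V, W, X, Y
  1-simplices (20): PR, PT, PV, PX, QS, QY, RS, RT, RV, RW, SV, SW, SY, TU, TV, TX, UV, VW, WY, XY
  2-simplices (12): PRT, PRV, PTV, PTX, QSY, RSV, RSW, RTV, RVW, SVW, SWY, TUV
  3-simplices (2): PRTV, RSVW

giving chain groups C_0 ≅ Z^10, C_1 ≅ Z^20, C_2 ≅ Z^12, C_3 ≅ Z^2.

∂_1: C_1 → C_0 maps an edge to its endpoints' difference, ∂[p,q] = q − p.
This gives a 10×20 integer matrix of rank 9; reducing to Smith normal form yields diagonal entries (1,1,1,1,1,1,1,1,1).

∂_2: C_2 → C_1 acts by ∂[p,q,r] = [q,r] − [p,r] + [p,q]. For instance
  ∂PTV = TV − PV + PT,
  ∂PTX = TX − PX + PT.
The resulting 20×12 matrix has rank 10, and its Smith normal form has invariant factors (1,1,1,1,1,1,1,1,1,1).

∂_3: C_3 → C_2 sends each 3-simplex σ to the alternating sum Σ_i (−1)^i (σ with its i-th vertex removed). For instance
  ∂RSVW = SVW − RVW + RSW − RSV,
  ∂PRTV = RTV − PTV + PRV − PRT.
As a 12×2 matrix over Z this has rank 2, with invariant factors (1,1).

Computing H_k = (kernel of ∂_k) / (image of ∂_{k+1}):

  H_0: rank C_0 − rank ∂_1 = 10 − 9 = 1, and the invariant factors of ∂_1 are all 1, so H_0 = Z.
  H_1: rank ker ∂_1 − rank ∂_2 = (20 − 9) − 10 = 1, and the invariant factors of ∂_2 are all 1, so H_1 = Z.
  H_2: rank ker ∂_2 − rank ∂_3 = (12 − 10) − 2 = 0, and the invariant factors of ∂_3 are all 1, so H_2 = 0.
  H_3: rank ker ∂_3 − rank ∂_4 = (2 − 2) − 0 = 0, and there is no ∂_4, so H_3 = 0.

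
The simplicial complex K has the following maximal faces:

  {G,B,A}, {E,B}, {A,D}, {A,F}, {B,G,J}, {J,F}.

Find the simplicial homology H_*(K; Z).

We work with the vertex ordering A < B < D < E < F < G < J. The simplices of K, each written with vertices in increasing order, are:

  0-simplices (7): A, B, D, E, F, G, J
  1-simplices (9): AB, AD, AF, AG, BE, BG, BJ, FJ, GJ
  2-simplices (2): ABG, BGJ

giving chain groups C_0 ≅ Z^7, C_1 ≅ Z^9, C_2 ≅ Z^2.

Boundary ∂_1: C_1 → C_0 sends each edge [p,q] (with p < q) to q − p.
As a 7×9 matrix over Z this has rank 6, with invariant factors (1,1,1,1,1,1).

The boundary map ∂_2: C_2 → C_1 acts by ∂[p,q,r] = [q,r] − [p,r] + [p,q]. For instance
  ∂ABG = BG − AG + AB,
  ∂BGJ = GJ − BJ + BG.
As a 9×2 matrix over Z this has rank 2, with invariant factors (1,1).

Reading off H_k = ker ∂_k / im ∂_{k+1}:

  H_0: rank C_0 − rank ∂_1 = 7 − 6 = 1, and the invariant factors of ∂_1 are all 1, so H_0 ≅ Z.
  H_1: rank ker ∂_1 − rank ∂_2 = (9 − 6) − 2 = 1, and the invariant factors of ∂_2 are all 1, so H_1 ≅ Z.
  H_2: rank ker ∂_2 − rank ∂_3 = (2 − 2) − 0 = 0, and there is no ∂_3, so H_2 ≅ 0.

As a check, the Euler characteristic is 7 − 9 + 2 = 0, which agrees with 1 − 1 + 0 = 0.

H_0 = Z,  H_1 = Z,  H_2 = 0.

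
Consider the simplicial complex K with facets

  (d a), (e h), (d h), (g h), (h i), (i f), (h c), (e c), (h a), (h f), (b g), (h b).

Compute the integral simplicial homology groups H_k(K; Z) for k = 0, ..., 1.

H_0 = Z,  H_1 = Z^4.

Take the total order a < b < c < d < e < f < g < h < i on the vertex set. Then K (dimension 1) consists of the simplices:

  0-simplices (9): a, b, c, d, e, f, g, h, i
  1-simplices (12): ad, ah, bg, bh, ce, ch, dh, eh, fh, fi, gh, hi

so the chain groups are C_0 ≅ Z^9, C_1 ≅ Z^12.

∂_1: C_1 → C_0 is given by ∂[p,q] = [q] − [p].
The resulting 9×12 matrix has rank 8, and its Smith normal form has invariant factors (1,1,1,1,1,1,1,1).

Reading off H_k = ker ∂_k / im ∂_{k+1}:

  H_0: rank C_0 − rank ∂_1 = 9 − 8 = 1, and the invariant factors of ∂_1 are all 1, so H_0 ≅ Z.
  H_1: rank ker ∂_1 − rank ∂_2 = (12 − 8) − 0 = 4, and there is no ∂_2, so H_1 ≅ Z^4.

As a check, the Euler characteristic is 9 − 12 = -3, which agrees with 1 − 4 = -3.
(K is a triangulation of a wedge of 4 circles.)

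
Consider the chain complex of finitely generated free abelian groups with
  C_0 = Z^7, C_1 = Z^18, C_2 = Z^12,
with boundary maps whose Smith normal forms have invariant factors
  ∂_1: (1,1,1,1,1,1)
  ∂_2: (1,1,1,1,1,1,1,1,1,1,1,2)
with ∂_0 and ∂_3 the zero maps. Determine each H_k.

H_0 = Z,  H_1 = Z/2,  H_2 = 0.

H_0: b_0 = 7 − 0 − 6 = 1; torsion from ∂_1 factors > 1: none. So H_0 = Z.
H_1: b_1 = 18 − 6 − 12 = 0; torsion from ∂_2 factors > 1: [2]. So H_1 = Z/2.
H_2: b_2 = 12 − 12 − 0 = 0; torsion from ∂_3 factors > 1: none. So H_2 = 0.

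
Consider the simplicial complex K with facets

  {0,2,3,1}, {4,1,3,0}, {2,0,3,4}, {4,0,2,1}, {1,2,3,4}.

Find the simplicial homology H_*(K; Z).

H_0 = Z,  H_1 = 0,  H_2 = 0,  H_3 = Z.

K has 5 vertices, 10 edges, 10 triangles, 5 3-simplices.
rank ∂_0 = 0, rank ∂_1 = 4 ⇒ b_0 = 5 − 0 − 4 = 1; all invariant factors of ∂_1 are 1 so no torsion. So H_0 ≅ Z.
rank ∂_1 = 4, rank ∂_2 = 6 ⇒ b_1 = 10 − 4 − 6 = 0; all invariant factors of ∂_2 are 1 so no torsion. So H_1 ≅ 0.
rank ∂_2 = 6, rank ∂_3 = 4 ⇒ b_2 = 10 − 6 − 4 = 0; all invariant factors of ∂_3 are 1 so no torsion. So H_2 ≅ 0.
rank ∂_3 = 4, rank ∂_4 = 0 ⇒ b_3 = 5 − 4 − 0 = 1. So H_3 ≅ Z.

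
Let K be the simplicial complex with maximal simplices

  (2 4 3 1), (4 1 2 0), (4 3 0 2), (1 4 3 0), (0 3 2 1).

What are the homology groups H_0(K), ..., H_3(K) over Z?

K has 5 vertices, 10 edges, 10 triangles, 5 3-simplices.
rank ∂_0 = 0, rank ∂_1 = 4 ⇒ b_0 = 5 − 0 − 4 = 1; all invariant factors of ∂_1 are 1 so no torsion. So H_0 ≅ Z.
rank ∂_1 = 4, rank ∂_2 = 6 ⇒ b_1 = 10 − 4 − 6 = 0; all invariant factors of ∂_2 are 1 so no torsion. So H_1 ≅ 0.
rank ∂_2 = 6, rank ∂_3 = 4 ⇒ b_2 = 10 − 6 − 4 = 0; all invariant factors of ∂_3 are 1 so no torsion. So H_2 ≅ 0.
rank ∂_3 = 4, rank ∂_4 = 0 ⇒ b_3 = 5 − 4 − 0 = 1. So H_3 ≅ Z.

H_0 ≅ Z,  H_1 = 0,  H_2 = 0,  H_3 ≅ Z.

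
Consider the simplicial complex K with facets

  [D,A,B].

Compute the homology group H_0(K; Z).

Fix the vertex order A < B < D and write every simplex with vertices in increasing order. Then dim K = 2 and the simplices of K are:

  0-simplices (3): A, B, D
  1-simplices (3): AB, AD, BD
  2-simplices (1): ABD

Hence C_0 ≅ Z^3, C_1 ≅ Z^3, C_2 ≅ Z^1.

The boundary map ∂_1: C_1 → C_0 sends each edge [p,q] (with p < q) to q − p. For instance
  ∂BD = D − B.
The resulting 3×3 matrix has rank 2, and its Smith normal form has invariant factors (1,1).

The boundary map ∂_2: C_2 → C_1 acts by ∂[p,q,r] = [q,r] − [p,r] + [p,q]. For instance
  ∂ABD = BD − AD + AB.
This gives a 3×1 integer matrix of rank 1; reducing to Smith normal form yields diagonal entries (1).

From H_k ≅ ker(∂_k) / im(∂_{k+1}) we obtain:

  H_0: rank C_0 − rank ∂_1 = 3 − 2 = 1, and the invariant factors of ∂_1 are all 1, so H_0 ≅ Z.

(K is a triangulation of the 2-simplex.)

H_0 = Z.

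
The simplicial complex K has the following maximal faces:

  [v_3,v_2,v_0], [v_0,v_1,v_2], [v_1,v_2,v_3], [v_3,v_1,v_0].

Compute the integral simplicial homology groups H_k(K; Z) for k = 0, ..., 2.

H_0 ≅ Z,  H_1 = 0,  H_2 ≅ Z.

Order the vertices as v_0 < v_1 < v_2 < v_3. Listing each simplex with vertices in this order, K has dimension 2 with simplices:

  0-simplices (4): [v_0], [v_1], [v_2], [v_3]
  1-simplices (6): [v_0,v_1], [v_0,v_2], [v_0,v_3], [v_1,v_2], [v_1,v_3], [v_2,v_3]
  2-simplices (4): [v_0,v_1,v_2], [v_0,v_1,v_3], [v_0,v_2,v_3], [v_1,v_2,v_3]

giving chain groups C_0 ≅ Z^4, C_1 ≅ Z^6, C_2 ≅ Z^4.

The boundary map ∂_1: C_1 → C_0 is given by ∂[p,q] = [q] − [p].
This gives a 4×6 integer matrix of rank 3; reducing to Smith normal form yields diagonal entries (1,1,1).

∂_2: C_2 → C_1 acts by ∂[p,q,r] = [q,r] − [p,r] + [p,q]. For instance
  ∂[v_1,v_2,v_3] = [v_2,v_3] − [v_1,v_3] + [v_1,v_2],
  ∂[v_0,v_2,v_3] = [v_2,v_3] − [v_0,v_3] + [v_0,v_2].
This gives a 6×4 integer matrix of rank 3; reducing to Smith normal form yields diagonal entries (1,1,1).

Now H_k = ker ∂_k / im ∂_{k+1}, so:

  H_0: rank C_0 − rank ∂_1 = 4 − 3 = 1, and the invariant factors of ∂_1 are all 1, so H_0 ≅ Z.
  H_1: rank ker ∂_1 − rank ∂_2 = (6 − 3) − 3 = 0, and the invariant factors of ∂_2 are all 1, so H_1 ≅ 0.
  H_2: rank ker ∂_2 − rank ∂_3 = (4 − 3) − 0 = 1, and there is no ∂_3, so H_2 ≅ Z.

(K is a triangulation of the 2-sphere S^2.)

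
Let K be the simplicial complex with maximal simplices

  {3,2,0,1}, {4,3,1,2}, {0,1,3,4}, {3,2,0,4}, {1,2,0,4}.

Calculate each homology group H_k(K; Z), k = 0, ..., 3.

Fix the vertex order 0 < 1 < 2 < 3 < 4 and write every simplex with vertices in increasing order. Then dim K = 3 and the simplices of K are:

  0-simplices (5): [0], [1], [2], [3], [4]
  1-simplices (10): [0,1], [0,2], [0,3], [0,4], [1,2], [1,3], [1,4], [2,3], [2,4], [3,4]
  2-simplices (10): [0,1,2], [0,1,3], [0,1,4], [0,2,3], [0,2,4], [0,3,4], [1,2,3], [1,2,4], [1,3,4], [2,3,4]
  3-simplices (5): [0,1,2,3], [0,1,2,4], [0,1,3,4], [0,2,3,4], [1,2,3,4]

so the chain groups are C_0 ≅ Z^5, C_1 ≅ Z^10, C_2 ≅ Z^10, C_3 ≅ Z^5.

∂_1: C_1 → C_0 is given by ∂[p,q] = [q] − [p]. For instance
  ∂[2,3] = [3] − [2].
The 5×10 boundary matrix has rank 4 and Smith normal form diag(1,1,1,1).

∂_2: C_2 → C_1 maps a triangle to the signed sum of its edges. For instance
  ∂[0,1,3] = [1,3] − [0,3] + [0,1],
  ∂[1,2,4] = [2,4] − [1,4] + [1,2].
The 10×10 boundary matrix has rank 6 and Smith normal form diag(1,1,1,1,1,1).

Boundary ∂_3: C_3 → C_2 sends each 3-simplex σ to the alternating sum Σ_i (−1)^i (σ with its i-th vertex removed). For instance
  ∂[0,2,3,4] = [2,3,4] − [0,3,4] + [0,2,4] − [0,2,3],
  ∂[1,2,3,4] = [2,3,4] − [1,3,4] + [1,2,4] − [1,2,3].
The resulting 10×5 matrix has rank 4, and its Smith normal form has invariant factors (1,1,1,1).

Reading off H_k = ker ∂_k / im ∂_{k+1}:

  H_0: rank C_0 − rank ∂_1 = 5 − 4 = 1, and the invariant factors of ∂_1 are all 1, so H_0 ≅ Z.
  H_1: rank ker ∂_1 − rank ∂_2 = (10 − 4) − 6 = 0, and the invariant factors of ∂_2 are all 1, so H_1 ≅ 0.
  H_2: rank ker ∂_2 − rank ∂_3 = (10 − 6) − 4 = 0, and the invariant factors of ∂_3 are all 1, so H_2 ≅ 0.
  H_3: rank ker ∂_3 − rank ∂_4 = (5 − 4) − 0 = 1, and there is no ∂_4, so H_3 ≅ Z.

H_0 = Z,  H_1 = 0,  H_2 = 0,  H_3 = Z.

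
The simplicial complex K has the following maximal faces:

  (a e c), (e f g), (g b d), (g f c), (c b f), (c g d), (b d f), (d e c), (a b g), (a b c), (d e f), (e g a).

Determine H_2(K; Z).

K has 7 vertices, 18 edges, 12 triangles.
rank ∂_2 = 12, rank ∂_3 = 0 ⇒ b_2 = 12 − 12 − 0 = 0. So H_2 = 0.

H_2 ≅ 0.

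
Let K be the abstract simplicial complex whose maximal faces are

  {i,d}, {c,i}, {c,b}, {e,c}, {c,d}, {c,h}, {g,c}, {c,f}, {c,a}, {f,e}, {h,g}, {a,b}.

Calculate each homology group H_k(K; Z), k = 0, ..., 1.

H_0 = Z,  H_1 = Z^4.

Fix the vertex order a < b < c < d < e < f < g < h < i and write every simplex with vertices in increasing order. Then dim K = 1 and the simplices of K are:

  0-simplices (9): a, b, c, d, e, f, g, h, i
  1-simplices (12): ab, ac, bc, cd, ce, cf, cg, ch, ci, di, ef, gh

Hence C_0 ≅ Z^9, C_1 ≅ Z^12.

∂_1: C_1 → C_0 maps an edge to its endpoints' difference, ∂[p,q] = q − p.
This gives a 9×12 integer matrix of rank 8; reducing to Smith normal form yields diagonal entries (1,1,1,1,1,1,1,1).

From H_k ≅ ker(∂_k) / im(∂_{k+1}) we obtain:

  H_0: rank C_0 − rank ∂_1 = 9 − 8 = 1, and the invariant factors of ∂_1 are all 1, so H_0 = Z.
  H_1: rank ker ∂_1 − rank ∂_2 = (12 − 8) − 0 = 4, and there is no ∂_2, so H_1 = Z^4.

(K is a triangulation of a wedge of 4 circles.)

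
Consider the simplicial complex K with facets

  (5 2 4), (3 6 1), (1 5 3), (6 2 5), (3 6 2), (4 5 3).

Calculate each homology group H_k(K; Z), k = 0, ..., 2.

Fix the vertex order 1 < 2 < 3 < 4 < 5 < 6 and write every simplex with vertices in increasing order. Then dim K = 2 and the simplices of K are:

  0-simplices (6): [1], [2], [3], [4], [5], [6]
  1-simplices (12): [1,3], [1,5], [1,6], [2,3], [2,4], [2,5], [2,6], [3,4], [3,5], [3,6], [4,5], [5,6]
  2-simplices (6): [1,3,5], [1,3,6], [2,3,6], [2,4,5], [2,5,6], [3,4,5]

so the chain groups are C_0 ≅ Z^6, C_1 ≅ Z^12, C_2 ≅ Z^6.

The boundary map ∂_1: C_1 → C_0 is given by ∂[p,q] = [q] − [p]. For instance
  ∂[1,6] = [6] − [1].
The 6×12 boundary matrix has rank 5 and Smith normal form diag(1,1,1,1,1).

Boundary ∂_2: C_2 → C_1 maps a triangle to the signed sum of its edges. For instance
  ∂[1,3,5] = [3,5] − [1,5] + [1,3],
  ∂[2,5,6] = [5,6] − [2,6] + [2,5].
The 12×6 boundary matrix has rank 6 and Smith normal form diag(1,1,1,1,1,1).

From H_k ≅ ker(∂_k) / im(∂_{k+1}) we obtain:

  H_0: rank C_0 − rank ∂_1 = 6 − 5 = 1, and the invariant factors of ∂_1 are all 1, so H_0 = Z.
  H_1: rank ker ∂_1 − rank ∂_2 = (12 − 5) − 6 = 1, and the invariant factors of ∂_2 are all 1, so H_1 = Z.
  H_2: rank ker ∂_2 − rank ∂_3 = (6 − 6) − 0 = 0, and there is no ∂_3, so H_2 = 0.

As a check, the Euler characteristic is 6 − 12 + 6 = 0, which agrees with 1 − 1 + 0 = 0.

H_0 = Z,  H_1 = Z,  H_2 = 0.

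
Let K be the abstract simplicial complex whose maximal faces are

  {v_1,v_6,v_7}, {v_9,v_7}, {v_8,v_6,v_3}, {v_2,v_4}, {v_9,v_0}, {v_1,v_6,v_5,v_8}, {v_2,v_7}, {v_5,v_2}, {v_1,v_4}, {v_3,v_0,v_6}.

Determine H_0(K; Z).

Take the total order v_0 < v_1 < v_2 < v_3 < v_4 < v_5 < v_6 < v_7 < v_8 < v_9 on the vertex set. Then K (dimension 3) consists of the simplices:

  0-simplices (10): [v_0], [v_1], [v_2], [v_3], [v_4], [v_5], [v_6], [v_7], [v_8], [v_9]
  1-simplices (18): (18 of them)
  2-simplices (7): [v_0,v_3,v_6], [v_1,v_5,v_6], [v_1,v_5,v_8], [v_1,v_6,v_7], [v_1,v_6,v_8], [v_3,v_6,v_8], [v_5,v_6,v_8]
  3-simplices (1): [v_1,v_5,v_6,v_8]

Hence C_0 ≅ Z^10, C_1 ≅ Z^18, C_2 ≅ Z^7, C_3 ≅ Z^1.

Boundary ∂_1: C_1 → C_0 maps an edge to its endpoints' difference, ∂[p,q] = q − p. For instance
  ∂[v_6,v_8] = [v_8] − [v_6].
The resulting 10×18 matrix has rank 9, and its Smith normal form has invariant factors (1,1,1,1,1,1,1,1,1).

The boundary map ∂_2: C_2 → C_1 acts by ∂[p,q,r] = [q,r] − [p,r] + [p,q]. For instance
  ∂[v_0,v_3,v_6] = [v_3,v_6] − [v_0,v_6] + [v_0,v_3],
  ∂[v_3,v_6,v_8] = [v_6,v_8] − [v_3,v_8] + [v_3,v_6].
This gives a 18×7 integer matrix of rank 6; reducing to Smith normal form yields diagonal entries (1,1,1,1,1,1).

The boundary map ∂_3: C_3 → C_2 sends each 3-simplex σ to the alternating sum Σ_i (−1)^i (σ with its i-th vertex removed). For instance
  ∂[v_1,v_5,v_6,v_8] = [v_5,v_6,v_8] − [v_1,v_6,v_8] + [v_1,v_5,v_8] − [v_1,v_5,v_6].
The 7×1 boundary matrix has rank 1 and Smith normal form diag(1).

From H_k ≅ ker(∂_k) / im(∂_{k+1}) we obtain:

  H_0: rank C_0 − rank ∂_1 = 10 − 9 = 1, and the invariant factors of ∂_1 are all 1, so H_0 = Z.

H_0 = Z.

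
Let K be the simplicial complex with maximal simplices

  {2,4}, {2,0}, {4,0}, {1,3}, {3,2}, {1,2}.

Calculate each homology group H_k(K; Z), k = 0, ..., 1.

H_0 = Z,  H_1 = Z^2.

Take the total order 0 < 1 < 2 < 3 < 4 on the vertex set. Then K (dimension 1) consists of the simplices:

  0-simplices (5): [0], [1], [2], [3], [4]
  1-simplices (6): [0,2], [0,4], [1,2], [1,3], [2,3], [2,4]

Hence C_0 ≅ Z^5, C_1 ≅ Z^6.

Boundary ∂_1: C_1 → C_0 maps an edge to its endpoints' difference, ∂[p,q] = q − p.
This gives a 5×6 integer matrix of rank 4; reducing to Smith normal form yields diagonal entries (1,1,1,1).

Reading off H_k = ker ∂_k / im ∂_{k+1}:

  H_0: rank C_0 − rank ∂_1 = 5 − 4 = 1, and the invariant factors of ∂_1 are all 1, so H_0 = Z.
  H_1: rank ker ∂_1 − rank ∂_2 = (6 − 4) − 0 = 2, and there is no ∂_2, so H_1 = Z^2.

(K is a triangulation of a wedge of 2 circles.)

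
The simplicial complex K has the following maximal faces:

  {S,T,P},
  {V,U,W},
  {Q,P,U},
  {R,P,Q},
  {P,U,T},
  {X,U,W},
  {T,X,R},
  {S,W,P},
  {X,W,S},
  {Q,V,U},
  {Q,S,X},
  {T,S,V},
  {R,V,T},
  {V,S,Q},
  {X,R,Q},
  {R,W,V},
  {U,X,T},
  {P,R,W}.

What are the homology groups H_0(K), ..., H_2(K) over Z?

Take the total order P < Q < R < S < T < U < V < W < X on the vertex set. Then K (dimension 2) consists of the simplices:

  0-simplices (9): P, Q, R, S, T, U, V, W, X
  1-simplices (27): PQ, PR, PS, PT, PU, PW, QR, QS, QU, QV, QX, RT, RV, RW, RX, ST, SV, SW, SX, TU, TV, TX, UV, UW, UX, VW, WX
  2-simplices (18): PQR, PQU, PRW, PST, PSW, PTU, QRX, QSV, QSX, QUV, RTV, RTX, RVW, STV, SWX, TUX, UVW, UWX

Hence C_0 ≅ Z^9, C_1 ≅ Z^27, C_2 ≅ Z^18.

∂_1: C_1 → C_0 maps an edge to its endpoints' difference, ∂[p,q] = q − p. For instance
  ∂RV = V − R.
This gives a 9×27 integer matrix of rank 8; reducing to Smith normal form yields diagonal entries (1,1,1,1,1,1,1,1).

The boundary map ∂_2: C_2 → C_1 maps a triangle to the signed sum of its edges. For instance
  ∂RTV = TV − RV + RT,
  ∂QSV = SV − QV + QS.
As a 27×18 matrix over Z this has rank 17, with invariant factors (1,1,1,1,1,1,1,1,1,1,1,1,1,1,1,1,1).

Now H_k = ker ∂_k / im ∂_{k+1}, so:

  H_0: rank C_0 − rank ∂_1 = 9 − 8 = 1, and the invariant factors of ∂_1 are all 1, so H_0 = Z.
  H_1: rank ker ∂_1 − rank ∂_2 = (27 − 8) − 17 = 2, and the invariant factors of ∂_2 are all 1, so H_1 = Z^2.
  H_2: rank ker ∂_2 − rank ∂_3 = (18 − 17) − 0 = 1, and there is no ∂_3, so H_2 = Z.

As a check, the Euler characteristic is 9 − 27 + 18 = 0, which agrees with 1 − 2 + 1 = 0.

H_0 = Z,  H_1 = Z^2,  H_2 = Z.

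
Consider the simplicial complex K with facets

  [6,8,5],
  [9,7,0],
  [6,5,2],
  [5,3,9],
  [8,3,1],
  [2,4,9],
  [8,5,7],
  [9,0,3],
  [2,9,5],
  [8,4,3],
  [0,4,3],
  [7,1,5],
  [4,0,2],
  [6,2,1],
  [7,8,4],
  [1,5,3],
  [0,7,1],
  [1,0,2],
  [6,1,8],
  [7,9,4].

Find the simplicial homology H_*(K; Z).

H_0 = Z,  H_1 = Z × Z/2,  H_2 = 0.

We work with the vertex ordering 0 < 1 < 2 < 3 < 4 < 5 < 6 < 7 < 8 < 9. The simplices of K, each written with vertices in increasing order, are:

  0-simplices (10): [0], [1], [2], [3], [4], [5], [6], [7], [8], [9]
  1-simplices (30): (30 of them)
  2-simplices (20): (20 of them)

Hence C_0 ≅ Z^10, C_1 ≅ Z^30, C_2 ≅ Z^20.

Boundary ∂_1: C_1 → C_0 is given by ∂[p,q] = [q] − [p]. For instance
  ∂[0,3] = [3] − [0].
The resulting 10×30 matrix has rank 9, and its Smith normal form has invariant factors (1,1,1,1,1,1,1,1,1).

The boundary map ∂_2: C_2 → C_1 sends each 2-simplex [p,q,r] to [q,r] − [p,r] + [p,q]. For instance
  ∂[1,3,8] = [3,8] − [1,8] + [1,3],
  ∂[1,6,8] = [6,8] − [1,8] + [1,6].
As a 30×20 matrix over Z this has rank 20, with invariant factors (1,1,1,1,1,1,1,1,1,1,1,1,1,1,1,1,1,1,1,2).

Reading off H_k = ker ∂_k / im ∂_{k+1}:

  H_0: rank C_0 − rank ∂_1 = 10 − 9 = 1, and the invariant factors of ∂_1 are all 1, so H_0 = Z.
  H_1: rank ker ∂_1 − rank ∂_2 = (30 − 9) − 20 = 1, and ∂_2 has invariant factor 2 > 1, so H_1 = Z × Z/2.
  H_2: rank ker ∂_2 − rank ∂_3 = (20 − 20) − 0 = 0, and there is no ∂_3, so H_2 = 0.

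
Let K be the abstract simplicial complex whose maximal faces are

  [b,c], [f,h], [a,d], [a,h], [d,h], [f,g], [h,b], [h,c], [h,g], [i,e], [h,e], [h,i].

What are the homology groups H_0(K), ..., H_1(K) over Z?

Take the total order a < b < c < d < e < f < g < h < i on the vertex set. Then K (dimension 1) consists of the simplices:

  0-simplices (9): a, b, c, d, e, f, g, h, i
  1-simplices (12): ad, ah, bc, bh, ch, dh, eh, ei, fg, fh, gh, hi

giving chain groups C_0 ≅ Z^9, C_1 ≅ Z^12.

The boundary map ∂_1: C_1 → C_0 sends each edge [p,q] (with p < q) to q − p. For instance
  ∂ch = h − c.
This gives a 9×12 integer matrix of rank 8; reducing to Smith normal form yields diagonal entries (1,1,1,1,1,1,1,1).

Reading off H_k = ker ∂_k / im ∂_{k+1}:

  H_0: rank C_0 − rank ∂_1 = 9 − 8 = 1, and the invariant factors of ∂_1 are all 1, so H_0 = Z.
  H_1: rank ker ∂_1 − rank ∂_2 = (12 − 8) − 0 = 4, and there is no ∂_2, so H_1 = Z^4.

H_0 = Z,  H_1 = Z^4.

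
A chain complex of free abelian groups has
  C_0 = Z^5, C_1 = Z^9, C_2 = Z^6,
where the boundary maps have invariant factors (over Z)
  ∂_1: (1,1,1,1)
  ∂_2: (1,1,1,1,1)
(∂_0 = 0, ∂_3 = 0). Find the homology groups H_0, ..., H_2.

H_0 = Z,  H_1 = 0,  H_2 = Z.

H_0: b_0 = 5 − 0 − 4 = 1; torsion from ∂_1 factors > 1: none. So H_0 = Z.
H_1: b_1 = 9 − 4 − 5 = 0; torsion from ∂_2 factors > 1: none. So H_1 = 0.
H_2: b_2 = 6 − 5 − 0 = 1; torsion from ∂_3 factors > 1: none. So H_2 = Z.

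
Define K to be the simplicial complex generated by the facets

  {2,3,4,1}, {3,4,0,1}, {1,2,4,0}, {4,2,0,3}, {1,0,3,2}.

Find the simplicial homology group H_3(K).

We work with the vertex ordering 0 < 1 < 2 < 3 < 4. The simplices of K, each written with vertices in increasing order, are:

  0-simplices (5): [0], [1], [2], [3], [4]
  1-simplices (10): [0,1], [0,2], [0,3], [0,4], [1,2], [1,3], [1,4], [2,3], [2,4], [3,4]
  2-simplices (10): [0,1,2], [0,1,3], [0,1,4], [0,2,3], [0,2,4], [0,3,4], [1,2,3], [1,2,4], [1,3,4], [2,3,4]
  3-simplices (5): [0,1,2,3], [0,1,2,4], [0,1,3,4], [0,2,3,4], [1,2,3,4]

giving chain groups C_0 ≅ Z^5, C_1 ≅ Z^10, C_2 ≅ Z^10, C_3 ≅ Z^5.

Boundary ∂_1: C_1 → C_0 is given by ∂[p,q] = [q] − [p].
The 5×10 boundary matrix has rank 4 and Smith normal form diag(1,1,1,1).

∂_2: C_2 → C_1 acts by ∂[p,q,r] = [q,r] − [p,r] + [p,q]. For instance
  ∂[0,1,4] = [1,4] − [0,4] + [0,1],
  ∂[2,3,4] = [3,4] − [2,4] + [2,3].
As a 10×10 matrix over Z this has rank 6, with invariant factors (1,1,1,1,1,1).

Boundary ∂_3: C_3 → C_2 sends each 3-simplex σ to the alternating sum Σ_i (−1)^i (σ with its i-th vertex removed). For instance
  ∂[0,1,3,4] = [1,3,4] − [0,3,4] + [0,1,4] − [0,1,3],
  ∂[0,1,2,3] = [1,2,3] − [0,2,3] + [0,1,3] − [0,1,2].
This gives a 10×5 integer matrix of rank 4; reducing to Smith normal form yields diagonal entries (1,1,1,1).

Now H_k = ker ∂_k / im ∂_{k+1}, so:

  H_3: rank ker ∂_3 − rank ∂_4 = (5 − 4) − 0 = 1, and there is no ∂_4, so H_3 ≅ Z.

H_3 ≅ Z.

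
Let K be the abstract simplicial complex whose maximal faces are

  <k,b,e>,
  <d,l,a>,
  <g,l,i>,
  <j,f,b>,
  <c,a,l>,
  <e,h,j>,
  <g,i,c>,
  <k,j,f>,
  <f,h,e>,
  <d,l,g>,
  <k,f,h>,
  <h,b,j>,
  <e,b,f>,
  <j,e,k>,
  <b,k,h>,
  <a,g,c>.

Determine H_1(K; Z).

H_1 = Z ⊕ Z/2.

Take the total order a < b < c < d < e < f < g < h < i < j < k < l on the vertex set. Then K (dimension 2) consists of the simplices:

  0-simplices (12): a, b, c, d, e, f, g, h, i, j, k, l
  1-simplices (27): ac, ad, ag, al, be, bf, bh, bj, bk, cg, ci, cl, dg, dl, ef, eh, ej, ek, fh, fj, fk, gi, gl, hj, hk, il, jk
  2-simplices (16): acg, acl, adl, bef, bek, bfj, bhj, bhk, cgi, dgl, efh, ehj, ejk, fhk, fjk, gil

Hence C_0 ≅ Z^12, C_1 ≅ Z^27, C_2 ≅ Z^16.

Boundary ∂_1: C_1 → C_0 is given by ∂[p,q] = [q] − [p].
This gives a 12×27 integer matrix of rank 10; reducing to Smith normal form yields diagonal entries (1,1,1,1,1,1,1,1,1,1).

∂_2: C_2 → C_1 sends each 2-simplex [p,q,r] to [q,r] − [p,r] + [p,q]. For instance
  ∂bhk = hk − bk + bh,
  ∂dgl = gl − dl + dg.
This gives a 27×16 integer matrix of rank 16; reducing to Smith normal form yields diagonal entries (1,1,1,1,1,1,1,1,1,1,1,1,1,1,1,2).

Computing H_k = (kernel of ∂_k) / (image of ∂_{k+1}):

  H_1: rank ker ∂_1 − rank ∂_2 = (27 − 10) − 16 = 1, and ∂_2 has invariant factor 2 > 1, so H_1 = Z ⊕ Z/2.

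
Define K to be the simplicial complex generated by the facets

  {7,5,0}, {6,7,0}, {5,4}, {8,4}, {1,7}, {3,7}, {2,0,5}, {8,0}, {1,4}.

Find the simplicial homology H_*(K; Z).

H_0 = Z,  H_1 = Z^2,  H_2 = 0.

We work with the vertex ordering 0 < 1 < 2 < 3 < 4 < 5 < 6 < 7 < 8. The simplices of K, each written with vertices in increasing order, are:

  0-simplices (9): [0], [1], [2], [3], [4], [5], [6], [7], [8]
  1-simplices (13): [0,2], [0,5], [0,6], [0,7], [0,8], [1,4], [1,7], [2,5], [3,7], [4,5], [4,8], [5,7], [6,7]
  2-simplices (3): [0,2,5], [0,5,7], [0,6,7]

so the chain groups are C_0 ≅ Z^9, C_1 ≅ Z^13, C_2 ≅ Z^3.

Boundary ∂_1: C_1 → C_0 maps an edge to its endpoints' difference, ∂[p,q] = q − p. For instance
  ∂[0,8] = [8] − [0].
As a 9×13 matrix over Z this has rank 8, with invariant factors (1,1,1,1,1,1,1,1).

∂_2: C_2 → C_1 maps a triangle to the signed sum of its edges. For instance
  ∂[0,6,7] = [6,7] − [0,7] + [0,6],
  ∂[0,2,5] = [2,5] − [0,5] + [0,2].
As a 13×3 matrix over Z this has rank 3, with invariant factors (1,1,1).

From H_k ≅ ker(∂_k) / im(∂_{k+1}) we obtain:

  H_0: rank C_0 − rank ∂_1 = 9 − 8 = 1, and the invariant factors of ∂_1 are all 1, so H_0 ≅ Z.
  H_1: rank ker ∂_1 − rank ∂_2 = (13 − 8) − 3 = 2, and the invariant factors of ∂_2 are all 1, so H_1 ≅ Z^2.
  H_2: rank ker ∂_2 − rank ∂_3 = (3 − 3) − 0 = 0, and there is no ∂_3, so H_2 ≅ 0.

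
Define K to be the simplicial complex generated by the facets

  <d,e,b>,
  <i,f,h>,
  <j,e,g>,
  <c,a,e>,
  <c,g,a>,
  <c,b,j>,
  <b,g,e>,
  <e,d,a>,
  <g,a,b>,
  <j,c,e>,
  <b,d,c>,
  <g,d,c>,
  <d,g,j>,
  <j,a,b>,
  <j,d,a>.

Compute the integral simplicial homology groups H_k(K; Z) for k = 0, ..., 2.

H_0 ≅ Z^2,  H_1 ≅ Z^2,  H_2 ≅ Z.

Fix the vertex order a < b < c < d < e < f < g < h < i < j and write every simplex with vertices in increasing order. Then dim K = 2 and the simplices of K are:

  0-simplices (10): a, b, c, d, e, f, g, h, i, j
  1-simplices (24): ab, ac, ad, ae, ag, aj, bc, bd, be, bg, bj, cd, ce, cg, cj, de, dg, dj, eg, ej, fh, fi, gj, hi
  2-simplices (15): abg, abj, ace, acg, ade, adj, bcd, bcj, bde, beg, cdg, cej, dgj, egj, fhi

Hence C_0 ≅ Z^10, C_1 ≅ Z^24, C_2 ≅ Z^15.

∂_1: C_1 → C_0 is given by ∂[p,q] = [q] − [p]. For instance
  ∂bd = d − b.
The resulting 10×24 matrix has rank 8, and its Smith normal form has invariant factors (1,1,1,1,1,1,1,1).

Boundary ∂_2: C_2 → C_1 sends each 2-simplex [p,q,r] to [q,r] − [p,r] + [p,q]. For instance
  ∂cdg = dg − cg + cd,
  ∂abg = bg − ag + ab.
As a 24×15 matrix over Z this has rank 14, with invariant factors (1,1,1,1,1,1,1,1,1,1,1,1,1,1).

From H_k ≅ ker(∂_k) / im(∂_{k+1}) we obtain:

  H_0: rank C_0 − rank ∂_1 = 10 − 8 = 2, and the invariant factors of ∂_1 are all 1, so H_0 ≅ Z^2.
  H_1: rank ker ∂_1 − rank ∂_2 = (24 − 8) − 14 = 2, and the invariant factors of ∂_2 are all 1, so H_1 ≅ Z^2.
  H_2: rank ker ∂_2 − rank ∂_3 = (15 − 14) − 0 = 1, and there is no ∂_3, so H_2 ≅ Z.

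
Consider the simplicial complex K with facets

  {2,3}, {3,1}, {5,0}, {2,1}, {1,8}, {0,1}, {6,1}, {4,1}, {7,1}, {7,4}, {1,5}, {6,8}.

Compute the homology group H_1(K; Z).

H_1 ≅ Z^4.

Order the vertices as 0 < 1 < 2 < 3 < 4 < 5 < 6 < 7 < 8. Listing each simplex with vertices in this order, K has dimension 1 with simplices:

  0-simplices (9): [0], [1], [2], [3], [4], [5], [6], [7], [8]
  1-simplices (12): [0,1], [0,5], [1,2], [1,3], [1,4], [1,5], [1,6], [1,7], [1,8], [2,3], [4,7], [6,8]

giving chain groups C_0 ≅ Z^9, C_1 ≅ Z^12.

∂_1: C_1 → C_0 is given by ∂[p,q] = [q] − [p].
This gives a 9×12 integer matrix of rank 8; reducing to Smith normal form yields diagonal entries (1,1,1,1,1,1,1,1).

Now H_k = ker ∂_k / im ∂_{k+1}, so:

  H_1: rank ker ∂_1 − rank ∂_2 = (12 − 8) − 0 = 4, and there is no ∂_2, so H_1 ≅ Z^4.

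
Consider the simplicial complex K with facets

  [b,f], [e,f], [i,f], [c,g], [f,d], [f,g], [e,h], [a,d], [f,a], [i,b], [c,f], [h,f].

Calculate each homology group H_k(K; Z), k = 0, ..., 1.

Order the vertices as a < b < c < d < e < f < g < h < i. Listing each simplex with vertices in this order, K has dimension 1 with simplices:

  0-simplices (9): a, b, c, d, e, f, g, h, i
  1-simplices (12): ad, af, bf, bi, cf, cg, df, ef, eh, fg, fh, fi

so the chain groups are C_0 ≅ Z^9, C_1 ≅ Z^12.

∂_1: C_1 → C_0 maps an edge to its endpoints' difference, ∂[p,q] = q − p. For instance
  ∂af = f − a.
The 9×12 boundary matrix has rank 8 and Smith normal form diag(1,1,1,1,1,1,1,1).

From H_k ≅ ker(∂_k) / im(∂_{k+1}) we obtain:

  H_0: rank C_0 − rank ∂_1 = 9 − 8 = 1, and the invariant factors of ∂_1 are all 1, so H_0 ≅ Z.
  H_1: rank ker ∂_1 − rank ∂_2 = (12 − 8) − 0 = 4, and there is no ∂_2, so H_1 ≅ Z^4.

As a check, the Euler characteristic is 9 − 12 = -3, which agrees with 1 − 4 = -3.
(K is a triangulation of a wedge of 4 circles.)

H_0 = Z,  H_1 = Z^4.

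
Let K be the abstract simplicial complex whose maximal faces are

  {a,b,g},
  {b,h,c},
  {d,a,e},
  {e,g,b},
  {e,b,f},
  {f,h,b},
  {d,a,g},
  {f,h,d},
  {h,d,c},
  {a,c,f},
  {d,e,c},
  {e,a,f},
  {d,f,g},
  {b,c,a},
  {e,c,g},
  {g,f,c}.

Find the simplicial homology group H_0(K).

Take the total order a < b < c < d < e < f < g < h on the vertex set. Then K (dimension 2) consists of the simplices:

  0-simplices (8): a, b, c, d, e, f, g, h
  1-simplices (24): ab, ac, ad, ae, af, ag, bc, be, bf, bg, bh, cd, ce, cf, cg, ch, de, df, dg, dh, ef, eg, fg, fh
  2-simplices (16): abc, abg, acf, ade, adg, aef, bch, bef, beg, bfh, cde, cdh, ceg, cfg, dfg, dfh

Hence C_0 ≅ Z^8, C_1 ≅ Z^24, C_2 ≅ Z^16.

∂_1: C_1 → C_0 maps an edge to its endpoints' difference, ∂[p,q] = q − p. For instance
  ∂eg = g − e.
As a 8×24 matrix over Z this has rank 7, with invariant factors (1,1,1,1,1,1,1).

∂_2: C_2 → C_1 acts by ∂[p,q,r] = [q,r] − [p,r] + [p,q]. For instance
  ∂cde = de − ce + cd,
  ∂bfh = fh − bh + bf.
This gives a 24×16 integer matrix of rank 15; reducing to Smith normal form yields diagonal entries (1,1,1,1,1,1,1,1,1,1,1,1,1,1,1).

Reading off H_k = ker ∂_k / im ∂_{k+1}:

  H_0: rank C_0 − rank ∂_1 = 8 − 7 = 1, and the invariant factors of ∂_1 are all 1, so H_0 ≅ Z.

H_0 ≅ Z.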